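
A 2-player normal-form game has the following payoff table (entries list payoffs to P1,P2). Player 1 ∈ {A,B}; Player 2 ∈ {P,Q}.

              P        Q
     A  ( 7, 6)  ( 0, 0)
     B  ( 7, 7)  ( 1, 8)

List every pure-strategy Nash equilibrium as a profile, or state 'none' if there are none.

(A,P): NE
(A,Q): not NE [P1→B gives 1>0; P2→P gives 6>0]
(B,P): not NE [P2→Q gives 8>7]
(B,Q): NE

NE set: (A,P), (B,Q)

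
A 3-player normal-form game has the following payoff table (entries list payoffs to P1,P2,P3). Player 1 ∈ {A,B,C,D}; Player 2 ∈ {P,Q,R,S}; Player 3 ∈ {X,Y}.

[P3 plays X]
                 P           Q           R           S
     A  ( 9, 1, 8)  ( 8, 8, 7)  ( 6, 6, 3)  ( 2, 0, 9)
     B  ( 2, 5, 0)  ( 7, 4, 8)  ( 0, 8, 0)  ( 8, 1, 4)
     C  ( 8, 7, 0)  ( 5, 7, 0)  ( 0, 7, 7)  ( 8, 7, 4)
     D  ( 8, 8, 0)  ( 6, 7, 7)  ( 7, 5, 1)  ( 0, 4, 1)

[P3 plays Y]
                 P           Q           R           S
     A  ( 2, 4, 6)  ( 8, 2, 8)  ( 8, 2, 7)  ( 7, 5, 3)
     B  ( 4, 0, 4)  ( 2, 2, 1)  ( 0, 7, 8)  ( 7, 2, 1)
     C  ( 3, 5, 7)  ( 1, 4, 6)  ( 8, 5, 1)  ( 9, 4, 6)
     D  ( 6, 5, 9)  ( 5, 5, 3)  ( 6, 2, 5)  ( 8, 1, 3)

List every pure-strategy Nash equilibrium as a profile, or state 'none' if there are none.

NE set: (D,P,Y)

(A,P,X): not NE [P2→Q gives 8>1]
(A,P,Y): not NE [P1→D gives 6>2; P2→S gives 5>4; P3→X gives 8>6]
(A,Q,X): not NE [P3→Y gives 8>7]
(A,Q,Y): not NE [P2→S gives 5>2]
(A,R,X): not NE [P1→D gives 7>6; P2→Q gives 8>6; P3→Y gives 7>3]
(A,R,Y): not NE [P2→S gives 5>2]
(A,S,X): not NE [P1→C gives 8>2; P2→Q gives 8>0]
(A,S,Y): not NE [P1→C gives 9>7; P3→X gives 9>3]
(B,P,X): not NE [P1→A gives 9>2; P2→R gives 8>5; P3→Y gives 4>0]
(B,P,Y): not NE [P1→D gives 6>4; P2→R gives 7>0]
(B,Q,X): not NE [P1→A gives 8>7; P2→R gives 8>4]
(B,Q,Y): not NE [P1→A gives 8>2; P2→R gives 7>2; P3→X gives 8>1]
(B,R,X): not NE [P1→D gives 7>0; P3→Y gives 8>0]
(B,R,Y): not NE [P1→C gives 8>0]
(B,S,X): not NE [P2→R gives 8>1]
(B,S,Y): not NE [P1→C gives 9>7; P2→R gives 7>2; P3→X gives 4>1]
(C,P,X): not NE [P1→A gives 9>8; P3→Y gives 7>0]
(C,P,Y): not NE [P1→D gives 6>3]
(C,Q,X): not NE [P1→A gives 8>5; P3→Y gives 6>0]
(C,Q,Y): not NE [P1→A gives 8>1; P2→R gives 5>4]
(C,R,X): not NE [P1→D gives 7>0]
(C,R,Y): not NE [P3→X gives 7>1]
(C,S,X): not NE [P3→Y gives 6>4]
(C,S,Y): not NE [P2→R gives 5>4]
(D,P,X): not NE [P1→A gives 9>8; P3→Y gives 9>0]
(D,P,Y): NE
(D,Q,X): not NE [P1→A gives 8>6; P2→P gives 8>7]
(D,Q,Y): not NE [P1→A gives 8>5; P3→X gives 7>3]
(D,R,X): not NE [P2→P gives 8>5; P3→Y gives 5>1]
(D,R,Y): not NE [P1→C gives 8>6; P2→Q gives 5>2]
(D,S,X): not NE [P1→C gives 8>0; P2→P gives 8>4; P3→Y gives 3>1]
(D,S,Y): not NE [P1→C gives 9>8; P2→Q gives 5>1]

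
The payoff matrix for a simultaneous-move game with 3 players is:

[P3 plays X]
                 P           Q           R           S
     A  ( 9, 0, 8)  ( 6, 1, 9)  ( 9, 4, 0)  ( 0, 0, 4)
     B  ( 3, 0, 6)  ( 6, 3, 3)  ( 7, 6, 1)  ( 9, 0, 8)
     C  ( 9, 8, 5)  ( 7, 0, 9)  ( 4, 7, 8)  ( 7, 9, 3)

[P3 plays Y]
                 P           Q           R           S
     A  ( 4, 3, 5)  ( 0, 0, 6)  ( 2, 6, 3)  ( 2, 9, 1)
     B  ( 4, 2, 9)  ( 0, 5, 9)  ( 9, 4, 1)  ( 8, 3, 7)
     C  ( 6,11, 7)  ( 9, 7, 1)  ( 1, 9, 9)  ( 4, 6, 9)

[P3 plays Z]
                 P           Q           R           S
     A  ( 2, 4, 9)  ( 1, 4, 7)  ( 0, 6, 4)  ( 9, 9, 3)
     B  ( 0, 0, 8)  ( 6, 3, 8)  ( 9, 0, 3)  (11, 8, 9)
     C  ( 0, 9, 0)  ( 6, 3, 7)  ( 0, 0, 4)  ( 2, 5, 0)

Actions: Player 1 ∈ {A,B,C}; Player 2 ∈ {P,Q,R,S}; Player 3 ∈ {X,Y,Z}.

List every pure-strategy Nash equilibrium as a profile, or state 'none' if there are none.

(A,P,X): not NE [P2→R gives 4>0; P3→Z gives 9>8]
(A,P,Y): not NE [P1→C gives 6>4; P2→S gives 9>3; P3→Z gives 9>5]
(A,P,Z): not NE [P2→S gives 9>4]
(A,Q,X): not NE [P1→C gives 7>6; P2→R gives 4>1]
(A,Q,Y): not NE [P1→C gives 9>0; P2→S gives 9>0; P3→X gives 9>6]
(A,Q,Z): not NE [P1→C gives 6>1; P2→S gives 9>4; P3→X gives 9>7]
(A,R,X): not NE [P3→Z gives 4>0]
(A,R,Y): not NE [P1→B gives 9>2; P2→S gives 9>6; P3→Z gives 4>3]
(A,R,Z): not NE [P1→B gives 9>0; P2→S gives 9>6]
(A,S,X): not NE [P1→B gives 9>0; P2→R gives 4>0]
(A,S,Y): not NE [P1→B gives 8>2; P3→X gives 4>1]
(A,S,Z): not NE [P1→B gives 11>9; P3→X gives 4>3]
(B,P,X): not NE [P1→C gives 9>3; P2→R gives 6>0; P3→Y gives 9>6]
(B,P,Y): not NE [P1→C gives 6>4; P2→Q gives 5>2]
(B,P,Z): not NE [P1→A gives 2>0; P2→S gives 8>0; P3→Y gives 9>8]
(B,Q,X): not NE [P1→C gives 7>6; P2→R gives 6>3; P3→Y gives 9>3]
(B,Q,Y): not NE [P1→C gives 9>0]
(B,Q,Z): not NE [P2→S gives 8>3; P3→Y gives 9>8]
(B,R,X): not NE [P1→A gives 9>7; P3→Z gives 3>1]
(B,R,Y): not NE [P2→Q gives 5>4; P3→Z gives 3>1]
(B,R,Z): not NE [P2→S gives 8>0]
(B,S,X): not NE [P2→R gives 6>0; P3→Z gives 9>8]
(B,S,Y): not NE [P2→Q gives 5>3; P3→Z gives 9>7]
(B,S,Z): NE
(C,P,X): not NE [P2→S gives 9>8; P3→Y gives 7>5]
(C,P,Y): NE
(C,P,Z): not NE [P1→A gives 2>0; P3→Y gives 7>0]
(C,Q,X): not NE [P2→S gives 9>0]
(C,Q,Y): not NE [P2→P gives 11>7; P3→X gives 9>1]
(C,Q,Z): not NE [P2→P gives 9>3; P3→X gives 9>7]
(C,R,X): not NE [P1→A gives 9>4; P2→S gives 9>7; P3→Y gives 9>8]
(C,R,Y): not NE [P1→B gives 9>1; P2→P gives 11>9]
(C,R,Z): not NE [P1→B gives 9>0; P2→P gives 9>0; P3→Y gives 9>4]
(C,S,X): not NE [P1→B gives 9>7; P3→Y gives 9>3]
(C,S,Y): not NE [P1→B gives 8>4; P2→P gives 11>6]
(C,S,Z): not NE [P1→B gives 11>2; P2→P gives 9>5; P3→Y gives 9>0]

Nash profiles: (B,S,Z), (C,P,Y)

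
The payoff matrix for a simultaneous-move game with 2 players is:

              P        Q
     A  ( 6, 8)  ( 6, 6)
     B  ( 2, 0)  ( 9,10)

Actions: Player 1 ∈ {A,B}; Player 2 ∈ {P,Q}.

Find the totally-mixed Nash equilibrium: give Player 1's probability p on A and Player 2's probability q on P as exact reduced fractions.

P1 indiff ⇒ q·6+(1-q)·6 = q·2+(1-q)·9 ⇒ q(4) = (1-q)(3) ⇒ q = 3/7
P2 indiff ⇒ p·8+(1-p)·0 = p·6+(1-p)·10 ⇒ p(2) = (1-p)(10) ⇒ p = 5/6

(p,q) = (5/6, 3/7)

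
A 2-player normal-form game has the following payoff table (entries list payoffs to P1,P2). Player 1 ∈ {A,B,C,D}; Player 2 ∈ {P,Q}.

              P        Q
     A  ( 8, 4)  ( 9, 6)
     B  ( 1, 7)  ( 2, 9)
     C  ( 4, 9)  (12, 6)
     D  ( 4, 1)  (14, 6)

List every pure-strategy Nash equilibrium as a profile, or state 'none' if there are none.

(A,P): not NE [P2→Q gives 6>4]
(A,Q): not NE [P1→D gives 14>9]
(B,P): not NE [P1→A gives 8>1; P2→Q gives 9>7]
(B,Q): not NE [P1→D gives 14>2]
(C,P): not NE [P1→A gives 8>4]
(C,Q): not NE [P1→D gives 14>12; P2→P gives 9>6]
(D,P): not NE [P1→A gives 8>4; P2→Q gives 6>1]
(D,Q): NE

NE set: (D,Q)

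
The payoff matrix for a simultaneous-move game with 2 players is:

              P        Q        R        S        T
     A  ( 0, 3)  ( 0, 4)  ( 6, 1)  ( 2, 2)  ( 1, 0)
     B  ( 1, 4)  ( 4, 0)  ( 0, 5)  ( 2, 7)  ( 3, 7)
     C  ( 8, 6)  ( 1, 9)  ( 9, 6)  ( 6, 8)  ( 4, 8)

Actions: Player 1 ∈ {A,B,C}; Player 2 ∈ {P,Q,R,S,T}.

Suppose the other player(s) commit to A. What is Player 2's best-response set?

P2 best: {Q}

u_2(P vs A) = 3
u_2(Q vs A) = 4
u_2(R vs A) = 1
u_2(S vs A) = 2
u_2(T vs A) = 0
max payoff 4 at {Q}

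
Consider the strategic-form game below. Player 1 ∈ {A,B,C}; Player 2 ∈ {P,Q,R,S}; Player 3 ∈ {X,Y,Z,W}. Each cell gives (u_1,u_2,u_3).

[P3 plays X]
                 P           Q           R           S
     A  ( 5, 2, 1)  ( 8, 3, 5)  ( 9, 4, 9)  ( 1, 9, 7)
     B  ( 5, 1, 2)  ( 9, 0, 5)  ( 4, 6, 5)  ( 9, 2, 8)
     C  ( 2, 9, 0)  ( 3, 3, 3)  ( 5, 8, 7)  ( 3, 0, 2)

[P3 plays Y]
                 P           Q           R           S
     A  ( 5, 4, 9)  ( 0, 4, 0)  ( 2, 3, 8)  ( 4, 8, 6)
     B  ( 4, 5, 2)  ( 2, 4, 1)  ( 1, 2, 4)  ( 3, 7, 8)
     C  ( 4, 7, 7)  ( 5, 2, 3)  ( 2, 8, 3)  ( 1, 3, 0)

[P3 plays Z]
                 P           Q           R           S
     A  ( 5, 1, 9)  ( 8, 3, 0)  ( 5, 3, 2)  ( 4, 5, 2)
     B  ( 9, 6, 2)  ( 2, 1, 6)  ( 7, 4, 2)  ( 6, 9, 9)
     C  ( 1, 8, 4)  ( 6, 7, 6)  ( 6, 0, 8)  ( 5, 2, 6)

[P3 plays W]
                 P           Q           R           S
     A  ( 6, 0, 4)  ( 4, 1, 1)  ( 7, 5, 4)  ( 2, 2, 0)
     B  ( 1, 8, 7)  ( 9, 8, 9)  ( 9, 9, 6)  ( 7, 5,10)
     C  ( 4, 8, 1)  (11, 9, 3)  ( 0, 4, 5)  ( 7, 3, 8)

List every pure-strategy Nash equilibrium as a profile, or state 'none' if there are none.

(A,P,X): not NE [P2→S gives 9>2; P3→Z gives 9>1]
(A,P,Y): not NE [P2→S gives 8>4]
(A,P,Z): not NE [P1→B gives 9>5; P2→S gives 5>1]
(A,P,W): not NE [P2→R gives 5>0; P3→Z gives 9>4]
(A,Q,X): not NE [P1→B gives 9>8; P2→S gives 9>3]
(A,Q,Y): not NE [P1→C gives 5>0; P2→S gives 8>4; P3→X gives 5>0]
(A,Q,Z): not NE [P2→S gives 5>3; P3→X gives 5>0]
(A,Q,W): not NE [P1→C gives 11>4; P2→R gives 5>1; P3→X gives 5>1]
(A,R,X): not NE [P2→S gives 9>4]
(A,R,Y): not NE [P2→S gives 8>3; P3→X gives 9>8]
(A,R,Z): not NE [P1→B gives 7>5; P2→S gives 5>3; P3→X gives 9>2]
(A,R,W): not NE [P1→B gives 9>7; P3→X gives 9>4]
(A,S,X): not NE [P1→B gives 9>1]
(A,S,Y): not NE [P3→X gives 7>6]
(A,S,Z): not NE [P1→B gives 6>4; P3→X gives 7>2]
(A,S,W): not NE [P1→C gives 7>2; P2→R gives 5>2; P3→X gives 7>0]
(B,P,X): not NE [P2→R gives 6>1; P3→W gives 7>2]
(B,P,Y): not NE [P1→A gives 5>4; P2→S gives 7>5; P3→W gives 7>2]
(B,P,Z): not NE [P2→S gives 9>6; P3→W gives 7>2]
(B,P,W): not NE [P1→A gives 6>1; P2→R gives 9>8]
(B,Q,X): not NE [P2→R gives 6>0; P3→W gives 9>5]
(B,Q,Y): not NE [P1→C gives 5>2; P2→S gives 7>4; P3→W gives 9>1]
(B,Q,Z): not NE [P1→A gives 8>2; P2→S gives 9>1; P3→W gives 9>6]
(B,Q,W): not NE [P1→C gives 11>9; P2→R gives 9>8]
(B,R,X): not NE [P1→A gives 9>4; P3→W gives 6>5]
(B,R,Y): not NE [P1→C gives 2>1; P2→S gives 7>2; P3→W gives 6>4]
(B,R,Z): not NE [P2→S gives 9>4; P3→W gives 6>2]
(B,R,W): NE
(B,S,X): not NE [P2→R gives 6>2; P3→W gives 10>8]
(B,S,Y): not NE [P1→A gives 4>3; P3→W gives 10>8]
(B,S,Z): not NE [P3→W gives 10>9]
(B,S,W): not NE [P2→R gives 9>5]
(C,P,X): not NE [P1→B gives 5>2; P3→Y gives 7>0]
(C,P,Y): not NE [P1→A gives 5>4; P2→R gives 8>7]
(C,P,Z): not NE [P1→B gives 9>1; P3→Y gives 7>4]
(C,P,W): not NE [P1→A gives 6>4; P2→Q gives 9>8; P3→Y gives 7>1]
(C,Q,X): not NE [P1→B gives 9>3; P2→P gives 9>3; P3→Z gives 6>3]
(C,Q,Y): not NE [P2→R gives 8>2; P3→Z gives 6>3]
(C,Q,Z): not NE [P1→A gives 8>6; P2→P gives 8>7]
(C,Q,W): not NE [P3→Z gives 6>3]
(C,R,X): not NE [P1→A gives 9>5; P2→P gives 9>8; P3→Z gives 8>7]
(C,R,Y): not NE [P3→Z gives 8>3]
(C,R,Z): not NE [P1→B gives 7>6; P2→P gives 8>0]
(C,R,W): not NE [P1→B gives 9>0; P2→Q gives 9>4; P3→Z gives 8>5]
(C,S,X): not NE [P1→B gives 9>3; P2→P gives 9>0; P3→W gives 8>2]
(C,S,Y): not NE [P1→A gives 4>1; P2→R gives 8>3; P3→W gives 8>0]
(C,S,Z): not NE [P1→B gives 6>5; P2→P gives 8>2; P3→W gives 8>6]
(C,S,W): not NE [P2→Q gives 9>3]

Nash profiles: (B,R,W)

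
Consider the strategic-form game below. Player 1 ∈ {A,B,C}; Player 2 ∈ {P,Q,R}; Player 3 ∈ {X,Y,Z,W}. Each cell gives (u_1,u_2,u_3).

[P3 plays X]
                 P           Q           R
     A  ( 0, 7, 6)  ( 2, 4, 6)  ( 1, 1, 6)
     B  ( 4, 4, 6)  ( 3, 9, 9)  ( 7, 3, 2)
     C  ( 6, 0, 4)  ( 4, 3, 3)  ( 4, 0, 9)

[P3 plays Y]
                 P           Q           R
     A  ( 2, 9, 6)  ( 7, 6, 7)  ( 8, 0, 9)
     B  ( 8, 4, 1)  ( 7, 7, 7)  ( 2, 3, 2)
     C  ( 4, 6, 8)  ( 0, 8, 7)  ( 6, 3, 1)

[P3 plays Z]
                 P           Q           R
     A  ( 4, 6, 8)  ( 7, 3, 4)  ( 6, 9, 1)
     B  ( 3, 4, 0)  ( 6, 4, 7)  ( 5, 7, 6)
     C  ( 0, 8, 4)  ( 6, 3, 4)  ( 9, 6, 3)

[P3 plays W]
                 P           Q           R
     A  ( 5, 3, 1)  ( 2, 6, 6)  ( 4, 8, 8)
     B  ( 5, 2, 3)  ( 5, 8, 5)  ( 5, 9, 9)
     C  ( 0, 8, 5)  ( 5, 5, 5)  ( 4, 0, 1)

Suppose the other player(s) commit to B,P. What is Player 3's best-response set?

u_3(X vs B,P) = 6
u_3(Y vs B,P) = 1
u_3(Z vs B,P) = 0
u_3(W vs B,P) = 3
max payoff 6 at {X}

P3 best: {X}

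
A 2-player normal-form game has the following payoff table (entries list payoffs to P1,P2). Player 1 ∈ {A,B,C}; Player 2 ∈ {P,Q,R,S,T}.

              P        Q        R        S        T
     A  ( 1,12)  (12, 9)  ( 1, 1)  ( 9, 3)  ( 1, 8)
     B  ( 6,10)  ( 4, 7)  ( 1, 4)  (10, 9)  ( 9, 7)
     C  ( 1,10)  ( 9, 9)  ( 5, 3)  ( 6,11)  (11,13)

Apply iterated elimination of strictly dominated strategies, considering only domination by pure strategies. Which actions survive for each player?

Remaining: P1:{B,C} P2:{P,S,T}

P2 drop Q (P beats it: A:12>9 B:10>7 C:10>9)
P2 drop R (P beats it: A:12>1 B:10>4 C:10>3)
P1 drop A (B beats it: P:6>1 S:10>9 T:9>1)
P1→{B,C} P2→{P,S,T}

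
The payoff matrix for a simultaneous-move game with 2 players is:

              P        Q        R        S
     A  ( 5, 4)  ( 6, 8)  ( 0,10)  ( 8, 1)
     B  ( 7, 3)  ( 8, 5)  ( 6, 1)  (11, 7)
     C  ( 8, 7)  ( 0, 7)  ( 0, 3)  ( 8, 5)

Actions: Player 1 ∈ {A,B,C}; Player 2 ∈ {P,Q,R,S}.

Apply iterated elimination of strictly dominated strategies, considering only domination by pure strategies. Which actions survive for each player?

Remaining: P1:{B,C} P2:{P,Q,S}

P1 drop A (B beats it: P:7>5 Q:8>6 R:6>0 S:11>8)
P2 drop R (P beats it: B:3>1 C:7>3)
P1→{B,C} P2→{P,Q,S}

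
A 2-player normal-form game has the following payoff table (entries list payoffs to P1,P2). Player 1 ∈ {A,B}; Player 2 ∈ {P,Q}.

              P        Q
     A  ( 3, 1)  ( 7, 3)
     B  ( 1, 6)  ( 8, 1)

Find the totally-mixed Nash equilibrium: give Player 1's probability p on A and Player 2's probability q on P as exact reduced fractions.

P1 indiff ⇒ q·3+(1-q)·7 = q·1+(1-q)·8 ⇒ q(2) = (1-q)(1) ⇒ q = 1/3
P2 indiff ⇒ p·1+(1-p)·6 = p·3+(1-p)·1 ⇒ p(-2) = (1-p)(-5) ⇒ p = 5/7

p=5/7, q=1/3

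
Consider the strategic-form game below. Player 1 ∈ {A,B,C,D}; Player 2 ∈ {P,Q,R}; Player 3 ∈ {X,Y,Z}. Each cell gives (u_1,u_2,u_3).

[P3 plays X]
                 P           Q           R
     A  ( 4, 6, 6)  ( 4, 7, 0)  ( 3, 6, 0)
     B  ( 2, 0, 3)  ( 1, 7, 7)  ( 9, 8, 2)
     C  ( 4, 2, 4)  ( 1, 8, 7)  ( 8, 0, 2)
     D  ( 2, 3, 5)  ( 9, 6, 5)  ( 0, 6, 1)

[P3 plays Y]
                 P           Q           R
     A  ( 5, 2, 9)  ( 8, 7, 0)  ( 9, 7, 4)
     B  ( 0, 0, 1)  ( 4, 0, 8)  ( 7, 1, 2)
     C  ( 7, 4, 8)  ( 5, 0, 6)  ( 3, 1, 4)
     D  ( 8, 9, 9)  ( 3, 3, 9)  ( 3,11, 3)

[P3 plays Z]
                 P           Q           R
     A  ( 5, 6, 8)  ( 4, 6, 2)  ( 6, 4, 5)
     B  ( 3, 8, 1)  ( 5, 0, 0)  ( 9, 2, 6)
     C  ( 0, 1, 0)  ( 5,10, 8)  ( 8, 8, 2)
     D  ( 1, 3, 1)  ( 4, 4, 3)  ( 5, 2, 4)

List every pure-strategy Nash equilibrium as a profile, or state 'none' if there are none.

NE set: (C,Q,Z)

(A,P,X): not NE [P2→Q gives 7>6; P3→Y gives 9>6]
(A,P,Y): not NE [P1→D gives 8>5; P2→R gives 7>2]
(A,P,Z): not NE [P3→Y gives 9>8]
(A,Q,X): not NE [P1→D gives 9>4; P3→Z gives 2>0]
(A,Q,Y): not NE [P3→Z gives 2>0]
(A,Q,Z): not NE [P1→C gives 5>4]
(A,R,X): not NE [P1→B gives 9>3; P2→Q gives 7>6; P3→Z gives 5>0]
(A,R,Y): not NE [P3→Z gives 5>4]
(A,R,Z): not NE [P1→B gives 9>6; P2→Q gives 6>4]
(B,P,X): not NE [P1→C gives 4>2; P2→R gives 8>0]
(B,P,Y): not NE [P1→D gives 8>0; P2→R gives 1>0; P3→X gives 3>1]
(B,P,Z): not NE [P1→A gives 5>3; P3→X gives 3>1]
(B,Q,X): not NE [P1→D gives 9>1; P2→R gives 8>7; P3→Y gives 8>7]
(B,Q,Y): not NE [P1→A gives 8>4; P2→R gives 1>0]
(B,Q,Z): not NE [P2→P gives 8>0; P3→Y gives 8>0]
(B,R,X): not NE [P3→Z gives 6>2]
(B,R,Y): not NE [P1→A gives 9>7; P3→Z gives 6>2]
(B,R,Z): not NE [P2→P gives 8>2]
(C,P,X): not NE [P2→Q gives 8>2; P3→Y gives 8>4]
(C,P,Y): not NE [P1→D gives 8>7]
(C,P,Z): not NE [P1→A gives 5>0; P2→Q gives 10>1; P3→Y gives 8>0]
(C,Q,X): not NE [P1→D gives 9>1; P3→Z gives 8>7]
(C,Q,Y): not NE [P1→A gives 8>5; P2→P gives 4>0; P3→Z gives 8>6]
(C,Q,Z): NE
(C,R,X): not NE [P1→B gives 9>8; P2→Q gives 8>0; P3→Y gives 4>2]
(C,R,Y): not NE [P1→A gives 9>3; P2→P gives 4>1]
(C,R,Z): not NE [P1→B gives 9>8; P2→Q gives 10>8; P3→Y gives 4>2]
(D,P,X): not NE [P1→C gives 4>2; P2→R gives 6>3; P3→Y gives 9>5]
(D,P,Y): not NE [P2→R gives 11>9]
(D,P,Z): not NE [P1→A gives 5>1; P2→Q gives 4>3; P3→Y gives 9>1]
(D,Q,X): not NE [P3→Y gives 9>5]
(D,Q,Y): not NE [P1→A gives 8>3; P2→R gives 11>3]
(D,Q,Z): not NE [P1→C gives 5>4; P3→Y gives 9>3]
(D,R,X): not NE [P1→B gives 9>0; P3→Z gives 4>1]
(D,R,Y): not NE [P1→A gives 9>3; P3→Z gives 4>3]
(D,R,Z): not NE [P1→B gives 9>5; P2→Q gives 4>2]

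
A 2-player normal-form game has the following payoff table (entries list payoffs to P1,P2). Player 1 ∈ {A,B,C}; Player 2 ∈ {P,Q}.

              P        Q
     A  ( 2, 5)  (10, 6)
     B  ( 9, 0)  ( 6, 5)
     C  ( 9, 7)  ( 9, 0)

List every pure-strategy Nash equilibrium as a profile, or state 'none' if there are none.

PSNE = {(A,Q), (C,P)}

(A,P): not NE [P1→C gives 9>2; P2→Q gives 6>5]
(A,Q): NE
(B,P): not NE [P2→Q gives 5>0]
(B,Q): not NE [P1→A gives 10>6]
(C,P): NE
(C,Q): not NE [P1→A gives 10>9; P2→P gives 7>0]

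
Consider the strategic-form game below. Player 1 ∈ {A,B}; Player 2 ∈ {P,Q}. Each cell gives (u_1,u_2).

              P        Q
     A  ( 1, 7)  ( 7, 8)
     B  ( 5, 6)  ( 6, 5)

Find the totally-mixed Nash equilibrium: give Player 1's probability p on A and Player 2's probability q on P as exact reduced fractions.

P1 mixes 1/2 on A; P2 mixes 1/5 on P

P1 indiff ⇒ q·1+(1-q)·7 = q·5+(1-q)·6 ⇒ q(-4) = (1-q)(-1) ⇒ q = 1/5
P2 indiff ⇒ p·7+(1-p)·6 = p·8+(1-p)·5 ⇒ p(-1) = (1-p)(-1) ⇒ p = 1/2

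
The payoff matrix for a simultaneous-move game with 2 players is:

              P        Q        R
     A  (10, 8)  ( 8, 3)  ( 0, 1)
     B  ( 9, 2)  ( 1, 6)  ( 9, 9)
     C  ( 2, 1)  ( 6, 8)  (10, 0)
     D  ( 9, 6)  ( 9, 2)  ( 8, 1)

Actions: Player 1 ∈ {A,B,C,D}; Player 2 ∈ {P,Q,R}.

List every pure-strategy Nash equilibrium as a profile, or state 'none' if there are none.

Nash profiles: (A,P)

(A,P): NE
(A,Q): not NE [P1→D gives 9>8; P2→P gives 8>3]
(A,R): not NE [P1→C gives 10>0; P2→P gives 8>1]
(B,P): not NE [P1→A gives 10>9; P2→R gives 9>2]
(B,Q): not NE [P1→D gives 9>1; P2→R gives 9>6]
(B,R): not NE [P1→C gives 10>9]
(C,P): not NE [P1→A gives 10>2; P2→Q gives 8>1]
(C,Q): not NE [P1→D gives 9>6]
(C,R): not NE [P2→Q gives 8>0]
(D,P): not NE [P1→A gives 10>9]
(D,Q): not NE [P2→P gives 6>2]
(D,R): not NE [P1→C gives 10>8; P2→P gives 6>1]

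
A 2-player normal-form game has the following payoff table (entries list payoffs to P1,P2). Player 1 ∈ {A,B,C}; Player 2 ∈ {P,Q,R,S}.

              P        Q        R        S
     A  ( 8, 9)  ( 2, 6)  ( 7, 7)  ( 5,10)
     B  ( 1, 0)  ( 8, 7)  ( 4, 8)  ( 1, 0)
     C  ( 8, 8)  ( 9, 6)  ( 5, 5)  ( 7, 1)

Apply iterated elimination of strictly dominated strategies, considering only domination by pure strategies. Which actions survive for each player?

P1 drop B (C beats it: P:8>1 Q:9>8 R:5>4 S:7>1)
P2 drop Q (P beats it: A:9>6 C:8>6)
P2 drop R (P beats it: A:9>7 C:8>5)
P1→{A,C} P2→{P,S}

Survivors P1:{A,C} P2:{P,S}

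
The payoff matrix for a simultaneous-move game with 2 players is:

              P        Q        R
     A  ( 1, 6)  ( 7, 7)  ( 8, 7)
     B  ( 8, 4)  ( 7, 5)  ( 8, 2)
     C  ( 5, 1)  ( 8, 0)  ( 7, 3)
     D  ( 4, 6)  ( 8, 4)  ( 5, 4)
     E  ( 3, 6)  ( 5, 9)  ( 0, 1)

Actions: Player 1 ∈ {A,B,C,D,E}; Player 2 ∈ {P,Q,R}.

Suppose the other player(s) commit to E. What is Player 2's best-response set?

u_2(P vs E) = 6
u_2(Q vs E) = 9
u_2(R vs E) = 1
max payoff 9 at {Q}

argmax u_2 = {Q}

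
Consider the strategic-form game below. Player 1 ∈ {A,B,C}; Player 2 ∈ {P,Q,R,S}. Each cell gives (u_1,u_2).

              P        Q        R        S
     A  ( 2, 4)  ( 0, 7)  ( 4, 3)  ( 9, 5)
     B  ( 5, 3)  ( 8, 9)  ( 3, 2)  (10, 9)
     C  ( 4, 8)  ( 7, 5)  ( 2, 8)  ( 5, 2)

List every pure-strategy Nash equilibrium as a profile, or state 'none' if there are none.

PSNE = {(B,Q), (B,S)}

(A,P): not NE [P1→B gives 5>2; P2→Q gives 7>4]
(A,Q): not NE [P1→B gives 8>0]
(A,R): not NE [P2→Q gives 7>3]
(A,S): not NE [P1→B gives 10>9; P2→Q gives 7>5]
(B,P): not NE [P2→S gives 9>3]
(B,Q): NE
(B,R): not NE [P1→A gives 4>3; P2→S gives 9>2]
(B,S): NE
(C,P): not NE [P1→B gives 5>4]
(C,Q): not NE [P1→B gives 8>7; P2→R gives 8>5]
(C,R): not NE [P1→A gives 4>2]
(C,S): not NE [P1→B gives 10>5; P2→R gives 8>2]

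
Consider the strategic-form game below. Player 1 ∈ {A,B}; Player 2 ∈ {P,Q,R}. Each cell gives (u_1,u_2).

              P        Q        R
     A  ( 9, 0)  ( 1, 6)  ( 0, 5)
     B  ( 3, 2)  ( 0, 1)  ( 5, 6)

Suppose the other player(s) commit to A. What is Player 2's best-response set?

argmax u_2 = {Q}

u_2(P vs A) = 0
u_2(Q vs A) = 6
u_2(R vs A) = 5
max payoff 6 at {Q}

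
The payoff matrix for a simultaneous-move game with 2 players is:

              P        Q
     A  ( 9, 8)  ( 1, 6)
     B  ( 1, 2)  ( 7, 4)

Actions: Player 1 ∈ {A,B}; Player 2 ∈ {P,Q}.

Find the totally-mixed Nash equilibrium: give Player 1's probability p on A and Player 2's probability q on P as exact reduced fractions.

P1 indiff ⇒ q·9+(1-q)·1 = q·1+(1-q)·7 ⇒ q(8) = (1-q)(6) ⇒ q = 3/7
P2 indiff ⇒ p·8+(1-p)·2 = p·6+(1-p)·4 ⇒ p(2) = (1-p)(2) ⇒ p = 1/2

(p,q) = (1/2, 3/7)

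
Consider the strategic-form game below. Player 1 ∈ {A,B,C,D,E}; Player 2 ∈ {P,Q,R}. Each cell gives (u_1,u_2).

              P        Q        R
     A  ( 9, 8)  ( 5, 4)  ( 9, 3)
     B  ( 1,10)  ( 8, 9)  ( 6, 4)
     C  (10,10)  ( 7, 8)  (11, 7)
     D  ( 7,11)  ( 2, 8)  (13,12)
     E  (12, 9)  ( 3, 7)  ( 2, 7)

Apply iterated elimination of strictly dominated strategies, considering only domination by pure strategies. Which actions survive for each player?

Survivors P1:{C,D,E} P2:{P,R}

P1 drop A (C beats it: P:10>9 Q:7>5 R:11>9)
P2 drop Q (P beats it: B:10>9 C:10>8 D:11>8 E:9>7)
P1 drop B (C beats it: P:10>1 R:11>6)
P1→{C,D,E} P2→{P,R}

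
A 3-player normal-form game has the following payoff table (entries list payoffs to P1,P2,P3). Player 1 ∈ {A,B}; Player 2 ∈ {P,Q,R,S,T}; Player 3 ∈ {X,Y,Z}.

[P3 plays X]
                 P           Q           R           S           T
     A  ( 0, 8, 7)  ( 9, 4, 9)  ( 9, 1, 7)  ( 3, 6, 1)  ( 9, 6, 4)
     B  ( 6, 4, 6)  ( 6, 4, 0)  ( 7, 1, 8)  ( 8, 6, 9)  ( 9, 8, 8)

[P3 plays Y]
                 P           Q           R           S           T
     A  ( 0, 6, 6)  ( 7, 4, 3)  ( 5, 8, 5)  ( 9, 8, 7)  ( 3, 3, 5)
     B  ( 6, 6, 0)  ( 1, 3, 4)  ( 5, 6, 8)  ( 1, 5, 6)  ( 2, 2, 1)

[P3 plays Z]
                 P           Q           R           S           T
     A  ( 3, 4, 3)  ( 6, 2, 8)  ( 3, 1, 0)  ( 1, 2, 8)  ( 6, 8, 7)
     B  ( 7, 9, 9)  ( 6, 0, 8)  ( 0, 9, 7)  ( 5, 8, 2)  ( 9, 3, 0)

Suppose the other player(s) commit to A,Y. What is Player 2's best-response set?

P2 best: {R,S}

u_2(P vs A,Y) = 6
u_2(Q vs A,Y) = 4
u_2(R vs A,Y) = 8
u_2(S vs A,Y) = 8
u_2(T vs A,Y) = 3
max payoff 8 at {R,S}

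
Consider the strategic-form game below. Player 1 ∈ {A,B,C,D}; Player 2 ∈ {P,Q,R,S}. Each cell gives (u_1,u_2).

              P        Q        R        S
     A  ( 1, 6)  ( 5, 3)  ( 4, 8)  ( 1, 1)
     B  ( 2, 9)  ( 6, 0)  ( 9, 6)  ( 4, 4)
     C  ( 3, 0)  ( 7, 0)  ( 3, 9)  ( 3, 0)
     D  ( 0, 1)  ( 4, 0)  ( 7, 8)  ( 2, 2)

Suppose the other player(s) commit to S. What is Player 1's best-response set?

u_1(A vs S) = 1
u_1(B vs S) = 4
u_1(C vs S) = 3
u_1(D vs S) = 2
max payoff 4 at {B}

BR_1 = {B}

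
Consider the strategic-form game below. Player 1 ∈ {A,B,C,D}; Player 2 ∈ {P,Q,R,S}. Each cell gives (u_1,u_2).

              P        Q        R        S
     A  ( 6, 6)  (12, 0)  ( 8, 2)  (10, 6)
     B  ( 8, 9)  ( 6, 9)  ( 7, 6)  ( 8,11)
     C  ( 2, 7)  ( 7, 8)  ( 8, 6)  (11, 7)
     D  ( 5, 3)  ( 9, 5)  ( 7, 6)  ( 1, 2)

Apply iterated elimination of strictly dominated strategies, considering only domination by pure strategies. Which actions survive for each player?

P1 drop D (A beats it: P:6>5 Q:12>9 R:8>7 S:10>1)
P2 drop R (P beats it: A:6>2 B:9>6 C:7>6)
P1→{A,B,C} P2→{P,Q,S}

Survivors P1:{A,B,C} P2:{P,Q,S}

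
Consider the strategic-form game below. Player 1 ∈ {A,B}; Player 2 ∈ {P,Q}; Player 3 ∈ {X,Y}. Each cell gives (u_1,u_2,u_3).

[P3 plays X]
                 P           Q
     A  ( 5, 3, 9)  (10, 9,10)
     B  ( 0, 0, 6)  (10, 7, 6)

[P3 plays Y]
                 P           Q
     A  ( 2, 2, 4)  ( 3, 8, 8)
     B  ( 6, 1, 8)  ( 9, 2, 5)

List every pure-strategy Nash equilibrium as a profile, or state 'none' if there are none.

NE set: (A,Q,X), (B,Q,X)

(A,P,X): not NE [P2→Q gives 9>3]
(A,P,Y): not NE [P1→B gives 6>2; P2→Q gives 8>2; P3→X gives 9>4]
(A,Q,X): NE
(A,Q,Y): not NE [P1→B gives 9>3; P3→X gives 10>8]
(B,P,X): not NE [P1→A gives 5>0; P2→Q gives 7>0; P3→Y gives 8>6]
(B,P,Y): not NE [P2→Q gives 2>1]
(B,Q,X): NE
(B,Q,Y): not NE [P3→X gives 6>5]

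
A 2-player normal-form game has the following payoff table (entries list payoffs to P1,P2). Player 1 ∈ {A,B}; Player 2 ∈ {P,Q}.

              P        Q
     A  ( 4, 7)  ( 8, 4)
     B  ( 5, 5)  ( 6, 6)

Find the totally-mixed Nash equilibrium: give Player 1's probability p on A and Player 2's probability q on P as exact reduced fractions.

P1 indiff ⇒ q·4+(1-q)·8 = q·5+(1-q)·6 ⇒ q(-1) = (1-q)(-2) ⇒ q = 2/3
P2 indiff ⇒ p·7+(1-p)·5 = p·4+(1-p)·6 ⇒ p(3) = (1-p)(1) ⇒ p = 1/4

p=1/4, q=2/3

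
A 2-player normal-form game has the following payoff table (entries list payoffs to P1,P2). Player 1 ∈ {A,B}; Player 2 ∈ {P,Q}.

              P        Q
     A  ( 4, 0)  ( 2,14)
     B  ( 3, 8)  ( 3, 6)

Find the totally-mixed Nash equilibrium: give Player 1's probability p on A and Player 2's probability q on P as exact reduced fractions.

P1 indiff ⇒ q·4+(1-q)·2 = q·3+(1-q)·3 ⇒ q(1) = (1-q)(1) ⇒ q = 1/2
P2 indiff ⇒ p·0+(1-p)·8 = p·14+(1-p)·6 ⇒ p(-14) = (1-p)(-2) ⇒ p = 1/8

(p,q) = (1/8, 1/2)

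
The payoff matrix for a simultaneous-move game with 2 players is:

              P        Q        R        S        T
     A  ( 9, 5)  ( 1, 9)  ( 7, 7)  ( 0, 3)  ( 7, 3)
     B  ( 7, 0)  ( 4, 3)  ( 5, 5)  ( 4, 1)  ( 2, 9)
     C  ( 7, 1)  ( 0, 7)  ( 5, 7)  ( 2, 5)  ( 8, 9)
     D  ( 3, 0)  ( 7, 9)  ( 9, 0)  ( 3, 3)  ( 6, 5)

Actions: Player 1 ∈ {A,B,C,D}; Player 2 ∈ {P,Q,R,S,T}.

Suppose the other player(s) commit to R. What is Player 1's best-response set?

u_1(A vs R) = 7
u_1(B vs R) = 5
u_1(C vs R) = 5
u_1(D vs R) = 9
max payoff 9 at {D}

argmax u_1 = {D}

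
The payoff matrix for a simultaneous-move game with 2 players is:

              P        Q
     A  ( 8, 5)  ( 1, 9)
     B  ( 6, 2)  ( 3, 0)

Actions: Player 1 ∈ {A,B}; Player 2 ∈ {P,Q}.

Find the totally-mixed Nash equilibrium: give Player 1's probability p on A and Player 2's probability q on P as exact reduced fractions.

P1 indiff ⇒ q·8+(1-q)·1 = q·6+(1-q)·3 ⇒ q(2) = (1-q)(2) ⇒ q = 1/2
P2 indiff ⇒ p·5+(1-p)·2 = p·9+(1-p)·0 ⇒ p(-4) = (1-p)(-2) ⇒ p = 1/3

(p,q) = (1/3, 1/2)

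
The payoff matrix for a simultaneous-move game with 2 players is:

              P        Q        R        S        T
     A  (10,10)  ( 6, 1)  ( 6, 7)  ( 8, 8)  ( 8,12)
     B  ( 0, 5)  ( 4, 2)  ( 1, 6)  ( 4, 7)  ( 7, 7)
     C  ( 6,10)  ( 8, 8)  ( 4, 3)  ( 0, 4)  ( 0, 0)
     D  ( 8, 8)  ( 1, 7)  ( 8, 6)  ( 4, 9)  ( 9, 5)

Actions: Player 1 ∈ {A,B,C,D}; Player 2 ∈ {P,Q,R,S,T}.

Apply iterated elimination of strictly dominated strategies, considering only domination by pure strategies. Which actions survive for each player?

Survivors P1:{A,D} P2:{P,S,T}

P1 drop B (A beats it: P:10>0 Q:6>4 R:6>1 S:8>4 T:8>7)
P2 drop Q (P beats it: A:10>1 C:10>8 D:8>7)
P1 drop C (A beats it: P:10>6 R:6>4 S:8>0 T:8>0)
P2 drop R (P beats it: A:10>7 D:8>6)
P1→{A,D} P2→{P,S,T}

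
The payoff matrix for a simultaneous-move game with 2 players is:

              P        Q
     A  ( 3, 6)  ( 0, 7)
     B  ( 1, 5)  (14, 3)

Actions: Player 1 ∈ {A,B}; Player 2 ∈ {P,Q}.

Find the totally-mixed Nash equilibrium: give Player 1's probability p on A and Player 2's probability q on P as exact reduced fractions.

P1 indiff ⇒ q·3+(1-q)·0 = q·1+(1-q)·14 ⇒ q(2) = (1-q)(14) ⇒ q = 7/8
P2 indiff ⇒ p·6+(1-p)·5 = p·7+(1-p)·3 ⇒ p(-1) = (1-p)(-2) ⇒ p = 2/3

p=2/3, q=7/8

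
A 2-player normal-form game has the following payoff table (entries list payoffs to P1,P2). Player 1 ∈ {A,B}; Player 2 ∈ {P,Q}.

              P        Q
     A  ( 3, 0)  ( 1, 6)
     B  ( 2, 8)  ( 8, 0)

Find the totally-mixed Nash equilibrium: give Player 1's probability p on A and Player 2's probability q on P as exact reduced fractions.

P1 mixes 4/7 on A; P2 mixes 7/8 on P

P1 indiff ⇒ q·3+(1-q)·1 = q·2+(1-q)·8 ⇒ q(1) = (1-q)(7) ⇒ q = 7/8
P2 indiff ⇒ p·0+(1-p)·8 = p·6+(1-p)·0 ⇒ p(-6) = (1-p)(-8) ⇒ p = 4/7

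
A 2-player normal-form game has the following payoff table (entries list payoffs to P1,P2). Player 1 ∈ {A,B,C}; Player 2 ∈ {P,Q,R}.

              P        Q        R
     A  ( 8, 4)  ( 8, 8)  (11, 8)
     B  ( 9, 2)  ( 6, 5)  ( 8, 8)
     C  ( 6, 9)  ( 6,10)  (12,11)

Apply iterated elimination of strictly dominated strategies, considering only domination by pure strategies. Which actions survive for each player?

P2 drop P (Q beats it: A:8>4 B:5>2 C:10>9)
P1 drop B (A beats it: Q:8>6 R:11>8)
P1→{A,C} P2→{Q,R}

Remaining: P1:{A,C} P2:{Q,R}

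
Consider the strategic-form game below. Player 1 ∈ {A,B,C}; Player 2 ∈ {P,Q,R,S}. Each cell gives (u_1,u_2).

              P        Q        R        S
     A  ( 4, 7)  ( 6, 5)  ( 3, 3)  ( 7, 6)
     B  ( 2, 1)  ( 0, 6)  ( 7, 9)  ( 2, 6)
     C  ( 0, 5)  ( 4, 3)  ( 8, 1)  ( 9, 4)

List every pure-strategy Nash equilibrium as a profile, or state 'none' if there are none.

(A,P): NE
(A,Q): not NE [P2→P gives 7>5]
(A,R): not NE [P1→C gives 8>3; P2→P gives 7>3]
(A,S): not NE [P1→C gives 9>7; P2→P gives 7>6]
(B,P): not NE [P1→A gives 4>2; P2→R gives 9>1]
(B,Q): not NE [P1→A gives 6>0; P2→R gives 9>6]
(B,R): not NE [P1→C gives 8>7]
(B,S): not NE [P1→C gives 9>2; P2→R gives 9>6]
(C,P): not NE [P1→A gives 4>0]
(C,Q): not NE [P1→A gives 6>4; P2→P gives 5>3]
(C,R): not NE [P2→P gives 5>1]
(C,S): not NE [P2→P gives 5>4]

PSNE = {(A,P)}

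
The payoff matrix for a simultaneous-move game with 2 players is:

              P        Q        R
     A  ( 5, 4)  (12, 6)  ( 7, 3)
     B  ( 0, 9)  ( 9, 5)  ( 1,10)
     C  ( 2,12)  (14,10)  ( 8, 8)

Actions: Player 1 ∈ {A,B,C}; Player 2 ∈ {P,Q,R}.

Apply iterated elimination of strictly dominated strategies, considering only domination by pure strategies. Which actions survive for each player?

P1 drop B (A beats it: P:5>0 Q:12>9 R:7>1)
P2 drop R (P beats it: A:4>3 C:12>8)
P1→{A,C} P2→{P,Q}

Survivors P1:{A,C} P2:{P,Q}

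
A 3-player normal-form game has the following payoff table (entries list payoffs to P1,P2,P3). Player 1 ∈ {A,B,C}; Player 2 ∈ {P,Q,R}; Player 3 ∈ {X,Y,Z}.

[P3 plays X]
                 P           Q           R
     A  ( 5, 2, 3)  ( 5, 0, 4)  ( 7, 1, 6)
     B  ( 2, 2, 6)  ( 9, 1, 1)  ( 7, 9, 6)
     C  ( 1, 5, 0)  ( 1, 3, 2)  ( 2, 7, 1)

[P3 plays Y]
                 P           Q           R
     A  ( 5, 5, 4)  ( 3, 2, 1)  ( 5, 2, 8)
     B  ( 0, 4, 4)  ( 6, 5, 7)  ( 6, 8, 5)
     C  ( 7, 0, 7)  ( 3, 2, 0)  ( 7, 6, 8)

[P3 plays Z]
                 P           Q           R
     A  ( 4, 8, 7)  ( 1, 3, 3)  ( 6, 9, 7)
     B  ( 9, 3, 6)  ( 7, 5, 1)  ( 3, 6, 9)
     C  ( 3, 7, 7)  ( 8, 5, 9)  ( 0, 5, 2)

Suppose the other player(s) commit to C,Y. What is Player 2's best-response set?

u_2(P vs C,Y) = 0
u_2(Q vs C,Y) = 2
u_2(R vs C,Y) = 6
max payoff 6 at {R}

BR_2 = {R}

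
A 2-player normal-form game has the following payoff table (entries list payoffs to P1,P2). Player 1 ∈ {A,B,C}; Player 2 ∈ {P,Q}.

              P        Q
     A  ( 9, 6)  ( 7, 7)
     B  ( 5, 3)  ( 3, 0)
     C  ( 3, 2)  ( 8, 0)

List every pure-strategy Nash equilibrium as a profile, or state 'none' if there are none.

Equilibria: none

(A,P): not NE [P2→Q gives 7>6]
(A,Q): not NE [P1→C gives 8>7]
(B,P): not NE [P1→A gives 9>5]
(B,Q): not NE [P1→C gives 8>3; P2→P gives 3>0]
(C,P): not NE [P1→A gives 9>3]
(C,Q): not NE [P2→P gives 2>0]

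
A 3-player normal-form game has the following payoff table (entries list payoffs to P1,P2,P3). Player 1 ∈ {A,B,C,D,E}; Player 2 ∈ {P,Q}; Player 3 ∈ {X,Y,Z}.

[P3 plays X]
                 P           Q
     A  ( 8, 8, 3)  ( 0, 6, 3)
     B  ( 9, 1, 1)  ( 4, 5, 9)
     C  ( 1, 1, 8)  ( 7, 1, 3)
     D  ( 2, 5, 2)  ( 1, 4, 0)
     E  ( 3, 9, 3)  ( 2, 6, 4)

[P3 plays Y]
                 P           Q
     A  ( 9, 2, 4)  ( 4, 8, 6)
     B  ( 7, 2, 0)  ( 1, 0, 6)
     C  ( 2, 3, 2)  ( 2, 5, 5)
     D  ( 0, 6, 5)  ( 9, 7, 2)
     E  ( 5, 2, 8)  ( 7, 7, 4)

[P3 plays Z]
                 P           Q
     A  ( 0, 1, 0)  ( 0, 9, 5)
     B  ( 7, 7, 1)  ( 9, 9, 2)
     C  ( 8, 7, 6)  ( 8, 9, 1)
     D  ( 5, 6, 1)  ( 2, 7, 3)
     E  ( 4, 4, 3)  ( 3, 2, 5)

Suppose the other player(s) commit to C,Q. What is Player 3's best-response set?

u_3(X vs C,Q) = 3
u_3(Y vs C,Q) = 5
u_3(Z vs C,Q) = 1
max payoff 5 at {Y}

BR_3 = {Y}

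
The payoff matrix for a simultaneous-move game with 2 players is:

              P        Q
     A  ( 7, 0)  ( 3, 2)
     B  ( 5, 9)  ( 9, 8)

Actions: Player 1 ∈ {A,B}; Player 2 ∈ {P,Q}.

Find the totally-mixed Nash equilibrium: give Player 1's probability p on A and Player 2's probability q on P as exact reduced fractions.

P1 indiff ⇒ q·7+(1-q)·3 = q·5+(1-q)·9 ⇒ q(2) = (1-q)(6) ⇒ q = 3/4
P2 indiff ⇒ p·0+(1-p)·9 = p·2+(1-p)·8 ⇒ p(-2) = (1-p)(-1) ⇒ p = 1/3

p=1/3, q=3/4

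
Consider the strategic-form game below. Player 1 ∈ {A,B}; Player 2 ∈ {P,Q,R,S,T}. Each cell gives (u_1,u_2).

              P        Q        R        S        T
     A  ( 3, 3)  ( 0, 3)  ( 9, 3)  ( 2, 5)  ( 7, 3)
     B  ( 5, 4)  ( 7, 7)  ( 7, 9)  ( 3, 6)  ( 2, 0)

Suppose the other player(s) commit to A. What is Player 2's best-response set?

P2 best: {S}

u_2(P vs A) = 3
u_2(Q vs A) = 3
u_2(R vs A) = 3
u_2(S vs A) = 5
u_2(T vs A) = 3
max payoff 5 at {S}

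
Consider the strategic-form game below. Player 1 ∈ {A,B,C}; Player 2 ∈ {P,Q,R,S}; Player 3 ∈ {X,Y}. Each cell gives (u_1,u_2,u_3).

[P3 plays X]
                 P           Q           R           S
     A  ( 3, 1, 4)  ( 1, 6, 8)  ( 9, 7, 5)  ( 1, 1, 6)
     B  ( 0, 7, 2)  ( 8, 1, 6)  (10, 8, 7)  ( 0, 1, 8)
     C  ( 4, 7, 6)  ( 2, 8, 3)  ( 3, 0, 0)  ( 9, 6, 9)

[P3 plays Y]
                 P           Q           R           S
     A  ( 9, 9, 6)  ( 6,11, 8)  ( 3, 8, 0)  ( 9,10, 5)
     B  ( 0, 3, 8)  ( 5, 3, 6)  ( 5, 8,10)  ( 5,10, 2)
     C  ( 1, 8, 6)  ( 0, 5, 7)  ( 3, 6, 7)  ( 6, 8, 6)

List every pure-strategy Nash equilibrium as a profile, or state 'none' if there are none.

NE set: (A,Q,Y)

(A,P,X): not NE [P1→C gives 4>3; P2→R gives 7>1; P3→Y gives 6>4]
(A,P,Y): not NE [P2→Q gives 11>9]
(A,Q,X): not NE [P1→B gives 8>1; P2→R gives 7>6]
(A,Q,Y): NE
(A,R,X): not NE [P1→B gives 10>9]
(A,R,Y): not NE [P1→B gives 5>3; P2→Q gives 11>8; P3→X gives 5>0]
(A,S,X): not NE [P1→C gives 9>1; P2→R gives 7>1]
(A,S,Y): not NE [P2→Q gives 11>10; P3→X gives 6>5]
(B,P,X): not NE [P1→C gives 4>0; P2→R gives 8>7; P3→Y gives 8>2]
(B,P,Y): not NE [P1→A gives 9>0; P2→S gives 10>3]
(B,Q,X): not NE [P2→R gives 8>1]
(B,Q,Y): not NE [P1→A gives 6>5; P2→S gives 10>3]
(B,R,X): not NE [P3→Y gives 10>7]
(B,R,Y): not NE [P2→S gives 10>8]
(B,S,X): not NE [P1→C gives 9>0; P2→R gives 8>1]
(B,S,Y): not NE [P1→A gives 9>5; P3→X gives 8>2]
(C,P,X): not NE [P2→Q gives 8>7]
(C,P,Y): not NE [P1→A gives 9>1]
(C,Q,X): not NE [P1→B gives 8>2; P3→Y gives 7>3]
(C,Q,Y): not NE [P1→A gives 6>0; P2→S gives 8>5]
(C,R,X): not NE [P1→B gives 10>3; P2→Q gives 8>0; P3→Y gives 7>0]
(C,R,Y): not NE [P1→B gives 5>3; P2→S gives 8>6]
(C,S,X): not NE [P2→Q gives 8>6]
(C,S,Y): not NE [P1→A gives 9>6; P3→X gives 9>6]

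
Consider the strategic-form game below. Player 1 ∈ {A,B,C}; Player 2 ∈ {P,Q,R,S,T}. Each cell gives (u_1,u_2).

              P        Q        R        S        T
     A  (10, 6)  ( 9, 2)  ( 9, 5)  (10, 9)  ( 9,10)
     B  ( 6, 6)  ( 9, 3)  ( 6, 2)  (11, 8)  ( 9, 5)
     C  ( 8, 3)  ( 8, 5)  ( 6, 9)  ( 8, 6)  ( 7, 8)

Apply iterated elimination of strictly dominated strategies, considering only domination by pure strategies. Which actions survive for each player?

P1 drop C (A beats it: P:10>8 Q:9>8 R:9>6 S:10>8 T:9>7)
P2 drop P (S beats it: A:9>6 B:8>6)
P2 drop Q (S beats it: A:9>2 B:8>3)
P2 drop R (S beats it: A:9>5 B:8>2)
P1→{A,B} P2→{S,T}

Survivors P1:{A,B} P2:{S,T}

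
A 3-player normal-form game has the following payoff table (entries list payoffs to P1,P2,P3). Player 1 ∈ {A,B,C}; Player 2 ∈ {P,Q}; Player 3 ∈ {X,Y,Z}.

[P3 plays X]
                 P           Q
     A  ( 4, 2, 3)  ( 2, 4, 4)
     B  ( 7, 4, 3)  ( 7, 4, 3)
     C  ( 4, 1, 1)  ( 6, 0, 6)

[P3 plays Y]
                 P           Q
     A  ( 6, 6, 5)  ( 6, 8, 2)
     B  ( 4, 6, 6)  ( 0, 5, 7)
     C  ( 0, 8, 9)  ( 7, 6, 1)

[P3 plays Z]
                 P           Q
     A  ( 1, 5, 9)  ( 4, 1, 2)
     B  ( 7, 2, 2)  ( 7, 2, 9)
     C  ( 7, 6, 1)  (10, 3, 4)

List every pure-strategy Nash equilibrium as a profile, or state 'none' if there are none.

Equilibria: none

(A,P,X): not NE [P1→B gives 7>4; P2→Q gives 4>2; P3→Z gives 9>3]
(A,P,Y): not NE [P2→Q gives 8>6; P3→Z gives 9>5]
(A,P,Z): not NE [P1→C gives 7>1]
(A,Q,X): not NE [P1→B gives 7>2]
(A,Q,Y): not NE [P1→C gives 7>6; P3→X gives 4>2]
(A,Q,Z): not NE [P1→C gives 10>4; P2→P gives 5>1; P3→X gives 4>2]
(B,P,X): not NE [P3→Y gives 6>3]
(B,P,Y): not NE [P1→A gives 6>4]
(B,P,Z): not NE [P3→Y gives 6>2]
(B,Q,X): not NE [P3→Z gives 9>3]
(B,Q,Y): not NE [P1→C gives 7>0; P2→P gives 6>5; P3→Z gives 9>7]
(B,Q,Z): not NE [P1→C gives 10>7]
(C,P,X): not NE [P1→B gives 7>4; P3→Y gives 9>1]
(C,P,Y): not NE [P1→A gives 6>0]
(C,P,Z): not NE [P3→Y gives 9>1]
(C,Q,X): not NE [P1→B gives 7>6; P2→P gives 1>0]
(C,Q,Y): not NE [P2→P gives 8>6; P3→X gives 6>1]
(C,Q,Z): not NE [P2→P gives 6>3; P3→X gives 6>4]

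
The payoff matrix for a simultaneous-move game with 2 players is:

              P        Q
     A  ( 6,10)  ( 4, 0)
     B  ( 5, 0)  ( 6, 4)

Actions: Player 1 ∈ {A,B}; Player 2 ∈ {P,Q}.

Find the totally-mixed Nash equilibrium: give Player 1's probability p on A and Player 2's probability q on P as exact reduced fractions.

p=2/7, q=2/3

P1 indiff ⇒ q·6+(1-q)·4 = q·5+(1-q)·6 ⇒ q(1) = (1-q)(2) ⇒ q = 2/3
P2 indiff ⇒ p·10+(1-p)·0 = p·0+(1-p)·4 ⇒ p(10) = (1-p)(4) ⇒ p = 2/7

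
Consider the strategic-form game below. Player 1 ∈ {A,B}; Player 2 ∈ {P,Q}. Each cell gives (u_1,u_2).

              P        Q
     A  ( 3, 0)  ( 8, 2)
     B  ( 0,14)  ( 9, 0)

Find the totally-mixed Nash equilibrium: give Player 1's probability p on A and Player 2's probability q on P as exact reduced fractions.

p=7/8, q=1/4

P1 indiff ⇒ q·3+(1-q)·8 = q·0+(1-q)·9 ⇒ q(3) = (1-q)(1) ⇒ q = 1/4
P2 indiff ⇒ p·0+(1-p)·14 = p·2+(1-p)·0 ⇒ p(-2) = (1-p)(-14) ⇒ p = 7/8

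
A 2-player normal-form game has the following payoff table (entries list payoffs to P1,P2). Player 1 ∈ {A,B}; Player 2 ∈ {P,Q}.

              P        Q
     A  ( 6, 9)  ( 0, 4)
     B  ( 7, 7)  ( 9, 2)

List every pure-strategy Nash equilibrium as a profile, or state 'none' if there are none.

(A,P): not NE [P1→B gives 7>6]
(A,Q): not NE [P1→B gives 9>0; P2→P gives 9>4]
(B,P): NE
(B,Q): not NE [P2→P gives 7>2]

PSNE = {(B,P)}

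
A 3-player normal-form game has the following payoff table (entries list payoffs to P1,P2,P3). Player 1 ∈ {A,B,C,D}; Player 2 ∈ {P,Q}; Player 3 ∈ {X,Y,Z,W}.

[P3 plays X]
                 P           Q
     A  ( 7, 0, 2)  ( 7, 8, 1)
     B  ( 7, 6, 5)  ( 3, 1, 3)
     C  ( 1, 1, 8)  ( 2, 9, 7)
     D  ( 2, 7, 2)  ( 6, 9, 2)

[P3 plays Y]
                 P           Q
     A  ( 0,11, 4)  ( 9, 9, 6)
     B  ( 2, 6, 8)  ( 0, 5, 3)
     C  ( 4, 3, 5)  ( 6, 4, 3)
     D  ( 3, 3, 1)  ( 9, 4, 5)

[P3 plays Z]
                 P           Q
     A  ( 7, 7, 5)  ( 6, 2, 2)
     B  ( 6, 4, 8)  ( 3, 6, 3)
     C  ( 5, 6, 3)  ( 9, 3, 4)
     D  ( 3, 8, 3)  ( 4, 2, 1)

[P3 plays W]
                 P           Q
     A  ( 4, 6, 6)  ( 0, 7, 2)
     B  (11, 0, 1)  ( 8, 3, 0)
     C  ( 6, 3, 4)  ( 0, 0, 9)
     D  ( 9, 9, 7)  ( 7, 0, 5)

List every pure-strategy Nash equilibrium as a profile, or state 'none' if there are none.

NE set: (D,Q,Y)

(A,P,X): not NE [P2→Q gives 8>0; P3→W gives 6>2]
(A,P,Y): not NE [P1→C gives 4>0; P3→W gives 6>4]
(A,P,Z): not NE [P3→W gives 6>5]
(A,P,W): not NE [P1→B gives 11>4; P2→Q gives 7>6]
(A,Q,X): not NE [P3→Y gives 6>1]
(A,Q,Y): not NE [P2→P gives 11>9]
(A,Q,Z): not NE [P1→C gives 9>6; P2→P gives 7>2; P3→Y gives 6>2]
(A,Q,W): not NE [P1→B gives 8>0; P3→Y gives 6>2]
(B,P,X): not NE [P3→Z gives 8>5]
(B,P,Y): not NE [P1→C gives 4>2]
(B,P,Z): not NE [P1→A gives 7>6; P2→Q gives 6>4]
(B,P,W): not NE [P2→Q gives 3>0; P3→Z gives 8>1]
(B,Q,X): not NE [P1→A gives 7>3; P2→P gives 6>1]
(B,Q,Y): not NE [P1→D gives 9>0; P2→P gives 6>5]
(B,Q,Z): not NE [P1→C gives 9>3]
(B,Q,W): not NE [P3→Z gives 3>0]
(C,P,X): not NE [P1→B gives 7>1; P2→Q gives 9>1]
(C,P,Y): not NE [P2→Q gives 4>3; P3→X gives 8>5]
(C,P,Z): not NE [P1→A gives 7>5; P3→X gives 8>3]
(C,P,W): not NE [P1→B gives 11>6; P3→X gives 8>4]
(C,Q,X): not NE [P1→A gives 7>2; P3→W gives 9>7]
(C,Q,Y): not NE [P1→D gives 9>6; P3→W gives 9>3]
(C,Q,Z): not NE [P2→P gives 6>3; P3→W gives 9>4]
(C,Q,W): not NE [P1→B gives 8>0; P2→P gives 3>0]
(D,P,X): not NE [P1→B gives 7>2; P2→Q gives 9>7; P3→W gives 7>2]
(D,P,Y): not NE [P1→C gives 4>3; P2→Q gives 4>3; P3→W gives 7>1]
(D,P,Z): not NE [P1→A gives 7>3; P3→W gives 7>3]
(D,P,W): not NE [P1→B gives 11>9]
(D,Q,X): not NE [P1→A gives 7>6; P3→W gives 5>2]
(D,Q,Y): NE
(D,Q,Z): not NE [P1→C gives 9>4; P2→P gives 8>2; P3→W gives 5>1]
(D,Q,W): not NE [P1→B gives 8>7; P2→P gives 9>0]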